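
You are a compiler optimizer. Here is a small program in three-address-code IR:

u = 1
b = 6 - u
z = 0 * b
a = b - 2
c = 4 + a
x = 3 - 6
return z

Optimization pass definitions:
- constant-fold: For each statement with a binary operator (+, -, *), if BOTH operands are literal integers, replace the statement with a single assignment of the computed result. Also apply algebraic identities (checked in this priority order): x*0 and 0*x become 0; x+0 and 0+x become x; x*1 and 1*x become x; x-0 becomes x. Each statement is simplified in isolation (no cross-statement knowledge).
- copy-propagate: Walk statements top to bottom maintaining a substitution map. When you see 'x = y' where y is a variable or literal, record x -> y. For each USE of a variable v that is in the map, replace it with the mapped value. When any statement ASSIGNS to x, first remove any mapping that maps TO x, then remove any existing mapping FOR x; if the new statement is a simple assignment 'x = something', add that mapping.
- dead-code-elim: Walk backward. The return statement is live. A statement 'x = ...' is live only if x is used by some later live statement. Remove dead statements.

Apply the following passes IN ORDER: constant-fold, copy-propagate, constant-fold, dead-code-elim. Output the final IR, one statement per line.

Initial IR:
  u = 1
  b = 6 - u
  z = 0 * b
  a = b - 2
  c = 4 + a
  x = 3 - 6
  return z
After constant-fold (7 stmts):
  u = 1
  b = 6 - u
  z = 0
  a = b - 2
  c = 4 + a
  x = -3
  return z
After copy-propagate (7 stmts):
  u = 1
  b = 6 - 1
  z = 0
  a = b - 2
  c = 4 + a
  x = -3
  return 0
After constant-fold (7 stmts):
  u = 1
  b = 5
  z = 0
  a = b - 2
  c = 4 + a
  x = -3
  return 0
After dead-code-elim (1 stmts):
  return 0

Answer: return 0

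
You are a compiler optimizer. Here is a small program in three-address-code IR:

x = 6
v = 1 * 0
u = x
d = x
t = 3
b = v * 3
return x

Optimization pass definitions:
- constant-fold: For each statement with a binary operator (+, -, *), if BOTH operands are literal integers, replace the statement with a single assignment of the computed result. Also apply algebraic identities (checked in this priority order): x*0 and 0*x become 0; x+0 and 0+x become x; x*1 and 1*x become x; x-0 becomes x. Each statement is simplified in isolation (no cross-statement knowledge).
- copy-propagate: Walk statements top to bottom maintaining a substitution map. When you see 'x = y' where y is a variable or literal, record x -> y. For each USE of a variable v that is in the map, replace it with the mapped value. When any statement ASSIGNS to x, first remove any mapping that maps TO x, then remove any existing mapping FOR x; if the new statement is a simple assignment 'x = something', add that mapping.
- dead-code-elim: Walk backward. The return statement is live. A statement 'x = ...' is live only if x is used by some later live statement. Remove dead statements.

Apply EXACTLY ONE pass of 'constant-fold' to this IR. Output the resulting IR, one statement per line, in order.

Applying constant-fold statement-by-statement:
  [1] x = 6  (unchanged)
  [2] v = 1 * 0  -> v = 0
  [3] u = x  (unchanged)
  [4] d = x  (unchanged)
  [5] t = 3  (unchanged)
  [6] b = v * 3  (unchanged)
  [7] return x  (unchanged)
Result (7 stmts):
  x = 6
  v = 0
  u = x
  d = x
  t = 3
  b = v * 3
  return x

Answer: x = 6
v = 0
u = x
d = x
t = 3
b = v * 3
return x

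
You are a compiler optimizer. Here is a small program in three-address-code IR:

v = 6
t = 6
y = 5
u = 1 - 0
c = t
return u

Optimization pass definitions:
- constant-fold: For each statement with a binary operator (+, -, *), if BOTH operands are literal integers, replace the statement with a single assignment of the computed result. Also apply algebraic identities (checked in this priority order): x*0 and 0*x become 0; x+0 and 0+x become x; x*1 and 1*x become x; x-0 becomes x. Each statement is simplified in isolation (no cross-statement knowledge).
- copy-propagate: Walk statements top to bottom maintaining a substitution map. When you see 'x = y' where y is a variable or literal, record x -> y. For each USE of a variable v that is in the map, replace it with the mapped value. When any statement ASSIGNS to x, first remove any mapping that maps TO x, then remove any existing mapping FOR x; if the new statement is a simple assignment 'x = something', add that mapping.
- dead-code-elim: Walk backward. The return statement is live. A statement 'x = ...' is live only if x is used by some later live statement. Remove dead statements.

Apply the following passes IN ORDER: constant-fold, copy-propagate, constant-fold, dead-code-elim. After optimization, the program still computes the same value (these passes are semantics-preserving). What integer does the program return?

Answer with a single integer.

Initial IR:
  v = 6
  t = 6
  y = 5
  u = 1 - 0
  c = t
  return u
After constant-fold (6 stmts):
  v = 6
  t = 6
  y = 5
  u = 1
  c = t
  return u
After copy-propagate (6 stmts):
  v = 6
  t = 6
  y = 5
  u = 1
  c = 6
  return 1
After constant-fold (6 stmts):
  v = 6
  t = 6
  y = 5
  u = 1
  c = 6
  return 1
After dead-code-elim (1 stmts):
  return 1
Evaluate:
  v = 6  =>  v = 6
  t = 6  =>  t = 6
  y = 5  =>  y = 5
  u = 1 - 0  =>  u = 1
  c = t  =>  c = 6
  return u = 1

Answer: 1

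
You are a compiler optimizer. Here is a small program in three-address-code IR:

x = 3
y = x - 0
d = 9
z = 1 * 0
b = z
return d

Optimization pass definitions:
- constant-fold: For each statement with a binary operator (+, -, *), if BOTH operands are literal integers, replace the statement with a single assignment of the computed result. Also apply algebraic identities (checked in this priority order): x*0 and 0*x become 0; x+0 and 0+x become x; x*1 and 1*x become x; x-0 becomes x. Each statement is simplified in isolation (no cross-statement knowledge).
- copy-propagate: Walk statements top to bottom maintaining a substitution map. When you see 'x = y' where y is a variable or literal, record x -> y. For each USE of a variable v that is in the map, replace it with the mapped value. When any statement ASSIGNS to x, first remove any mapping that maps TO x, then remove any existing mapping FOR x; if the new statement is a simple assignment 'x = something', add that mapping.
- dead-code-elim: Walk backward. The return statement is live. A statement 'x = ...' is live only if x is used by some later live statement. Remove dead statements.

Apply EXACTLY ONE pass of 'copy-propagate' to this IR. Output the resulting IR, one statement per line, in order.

Answer: x = 3
y = 3 - 0
d = 9
z = 1 * 0
b = z
return 9

Derivation:
Applying copy-propagate statement-by-statement:
  [1] x = 3  (unchanged)
  [2] y = x - 0  -> y = 3 - 0
  [3] d = 9  (unchanged)
  [4] z = 1 * 0  (unchanged)
  [5] b = z  (unchanged)
  [6] return d  -> return 9
Result (6 stmts):
  x = 3
  y = 3 - 0
  d = 9
  z = 1 * 0
  b = z
  return 9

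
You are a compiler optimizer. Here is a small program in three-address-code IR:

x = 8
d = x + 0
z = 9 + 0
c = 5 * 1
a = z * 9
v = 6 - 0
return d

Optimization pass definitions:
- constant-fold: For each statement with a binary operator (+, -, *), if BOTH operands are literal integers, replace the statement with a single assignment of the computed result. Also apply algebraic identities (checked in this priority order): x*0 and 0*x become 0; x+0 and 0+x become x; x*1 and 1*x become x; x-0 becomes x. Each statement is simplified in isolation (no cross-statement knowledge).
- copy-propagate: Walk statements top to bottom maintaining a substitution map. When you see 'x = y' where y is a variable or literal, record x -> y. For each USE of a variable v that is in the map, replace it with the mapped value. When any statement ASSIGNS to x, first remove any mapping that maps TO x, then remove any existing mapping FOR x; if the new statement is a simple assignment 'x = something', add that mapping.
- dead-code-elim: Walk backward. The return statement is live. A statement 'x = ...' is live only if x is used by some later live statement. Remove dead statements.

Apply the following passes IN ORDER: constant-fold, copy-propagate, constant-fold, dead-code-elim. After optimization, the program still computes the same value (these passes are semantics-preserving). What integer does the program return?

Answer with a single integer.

Answer: 8

Derivation:
Initial IR:
  x = 8
  d = x + 0
  z = 9 + 0
  c = 5 * 1
  a = z * 9
  v = 6 - 0
  return d
After constant-fold (7 stmts):
  x = 8
  d = x
  z = 9
  c = 5
  a = z * 9
  v = 6
  return d
After copy-propagate (7 stmts):
  x = 8
  d = 8
  z = 9
  c = 5
  a = 9 * 9
  v = 6
  return 8
After constant-fold (7 stmts):
  x = 8
  d = 8
  z = 9
  c = 5
  a = 81
  v = 6
  return 8
After dead-code-elim (1 stmts):
  return 8
Evaluate:
  x = 8  =>  x = 8
  d = x + 0  =>  d = 8
  z = 9 + 0  =>  z = 9
  c = 5 * 1  =>  c = 5
  a = z * 9  =>  a = 81
  v = 6 - 0  =>  v = 6
  return d = 8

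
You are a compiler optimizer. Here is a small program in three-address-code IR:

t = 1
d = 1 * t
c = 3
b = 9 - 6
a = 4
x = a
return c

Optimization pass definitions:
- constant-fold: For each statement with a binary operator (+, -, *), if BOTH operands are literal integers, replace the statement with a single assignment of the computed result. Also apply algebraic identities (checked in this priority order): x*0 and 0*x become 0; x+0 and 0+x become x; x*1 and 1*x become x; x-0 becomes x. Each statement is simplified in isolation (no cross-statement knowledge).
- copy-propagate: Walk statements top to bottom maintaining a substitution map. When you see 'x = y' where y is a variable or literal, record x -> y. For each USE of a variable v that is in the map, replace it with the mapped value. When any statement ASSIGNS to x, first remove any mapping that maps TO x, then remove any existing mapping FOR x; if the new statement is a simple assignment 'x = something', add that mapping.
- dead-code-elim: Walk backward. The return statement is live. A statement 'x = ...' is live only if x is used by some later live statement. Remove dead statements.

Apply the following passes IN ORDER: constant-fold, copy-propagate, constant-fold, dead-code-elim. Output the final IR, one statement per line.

Initial IR:
  t = 1
  d = 1 * t
  c = 3
  b = 9 - 6
  a = 4
  x = a
  return c
After constant-fold (7 stmts):
  t = 1
  d = t
  c = 3
  b = 3
  a = 4
  x = a
  return c
After copy-propagate (7 stmts):
  t = 1
  d = 1
  c = 3
  b = 3
  a = 4
  x = 4
  return 3
After constant-fold (7 stmts):
  t = 1
  d = 1
  c = 3
  b = 3
  a = 4
  x = 4
  return 3
After dead-code-elim (1 stmts):
  return 3

Answer: return 3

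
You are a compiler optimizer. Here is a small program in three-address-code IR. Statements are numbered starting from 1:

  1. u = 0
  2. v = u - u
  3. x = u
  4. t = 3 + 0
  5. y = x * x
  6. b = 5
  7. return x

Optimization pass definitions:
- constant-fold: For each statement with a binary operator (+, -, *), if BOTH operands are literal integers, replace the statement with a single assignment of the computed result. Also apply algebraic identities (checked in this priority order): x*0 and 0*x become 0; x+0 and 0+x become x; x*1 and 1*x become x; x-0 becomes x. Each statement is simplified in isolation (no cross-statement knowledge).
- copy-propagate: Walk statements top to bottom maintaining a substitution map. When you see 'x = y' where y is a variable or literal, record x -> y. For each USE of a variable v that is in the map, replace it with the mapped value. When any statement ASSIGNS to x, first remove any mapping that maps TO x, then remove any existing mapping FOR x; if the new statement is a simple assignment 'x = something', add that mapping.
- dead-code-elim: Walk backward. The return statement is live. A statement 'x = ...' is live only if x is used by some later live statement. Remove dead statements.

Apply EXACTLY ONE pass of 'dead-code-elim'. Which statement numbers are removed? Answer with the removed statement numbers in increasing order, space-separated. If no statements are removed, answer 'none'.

Answer: 2 4 5 6

Derivation:
Backward liveness scan:
Stmt 1 'u = 0': KEEP (u is live); live-in = []
Stmt 2 'v = u - u': DEAD (v not in live set ['u'])
Stmt 3 'x = u': KEEP (x is live); live-in = ['u']
Stmt 4 't = 3 + 0': DEAD (t not in live set ['x'])
Stmt 5 'y = x * x': DEAD (y not in live set ['x'])
Stmt 6 'b = 5': DEAD (b not in live set ['x'])
Stmt 7 'return x': KEEP (return); live-in = ['x']
Removed statement numbers: [2, 4, 5, 6]
Surviving IR:
  u = 0
  x = u
  return x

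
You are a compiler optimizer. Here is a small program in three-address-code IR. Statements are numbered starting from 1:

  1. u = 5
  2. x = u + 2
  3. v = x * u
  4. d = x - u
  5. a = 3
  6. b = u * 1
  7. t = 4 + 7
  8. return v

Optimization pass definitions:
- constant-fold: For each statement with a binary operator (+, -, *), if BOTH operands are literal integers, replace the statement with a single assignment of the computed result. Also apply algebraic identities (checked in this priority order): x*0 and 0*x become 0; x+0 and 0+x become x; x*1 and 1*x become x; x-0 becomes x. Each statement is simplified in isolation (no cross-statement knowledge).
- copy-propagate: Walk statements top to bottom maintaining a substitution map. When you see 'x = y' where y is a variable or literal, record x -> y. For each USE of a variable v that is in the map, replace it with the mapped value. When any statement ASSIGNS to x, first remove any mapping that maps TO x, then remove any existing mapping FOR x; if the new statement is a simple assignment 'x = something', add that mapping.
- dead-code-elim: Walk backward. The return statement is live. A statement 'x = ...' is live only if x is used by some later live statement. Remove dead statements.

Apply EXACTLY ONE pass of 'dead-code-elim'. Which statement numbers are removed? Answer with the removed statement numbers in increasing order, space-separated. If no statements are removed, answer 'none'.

Backward liveness scan:
Stmt 1 'u = 5': KEEP (u is live); live-in = []
Stmt 2 'x = u + 2': KEEP (x is live); live-in = ['u']
Stmt 3 'v = x * u': KEEP (v is live); live-in = ['u', 'x']
Stmt 4 'd = x - u': DEAD (d not in live set ['v'])
Stmt 5 'a = 3': DEAD (a not in live set ['v'])
Stmt 6 'b = u * 1': DEAD (b not in live set ['v'])
Stmt 7 't = 4 + 7': DEAD (t not in live set ['v'])
Stmt 8 'return v': KEEP (return); live-in = ['v']
Removed statement numbers: [4, 5, 6, 7]
Surviving IR:
  u = 5
  x = u + 2
  v = x * u
  return v

Answer: 4 5 6 7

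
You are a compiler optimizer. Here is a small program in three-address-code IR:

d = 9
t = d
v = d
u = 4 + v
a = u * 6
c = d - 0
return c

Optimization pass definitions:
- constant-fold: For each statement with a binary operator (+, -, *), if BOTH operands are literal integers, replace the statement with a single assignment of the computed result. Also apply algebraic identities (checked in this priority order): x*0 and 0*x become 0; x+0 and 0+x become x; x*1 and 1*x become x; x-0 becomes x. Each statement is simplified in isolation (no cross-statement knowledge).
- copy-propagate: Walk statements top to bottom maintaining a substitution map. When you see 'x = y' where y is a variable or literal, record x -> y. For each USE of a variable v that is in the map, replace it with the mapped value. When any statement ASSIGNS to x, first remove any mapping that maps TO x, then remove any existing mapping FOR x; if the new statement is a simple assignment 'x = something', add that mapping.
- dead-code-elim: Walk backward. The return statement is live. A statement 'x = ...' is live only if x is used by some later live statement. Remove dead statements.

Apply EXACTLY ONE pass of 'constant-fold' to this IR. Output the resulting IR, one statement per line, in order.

Answer: d = 9
t = d
v = d
u = 4 + v
a = u * 6
c = d
return c

Derivation:
Applying constant-fold statement-by-statement:
  [1] d = 9  (unchanged)
  [2] t = d  (unchanged)
  [3] v = d  (unchanged)
  [4] u = 4 + v  (unchanged)
  [5] a = u * 6  (unchanged)
  [6] c = d - 0  -> c = d
  [7] return c  (unchanged)
Result (7 stmts):
  d = 9
  t = d
  v = d
  u = 4 + v
  a = u * 6
  c = d
  return c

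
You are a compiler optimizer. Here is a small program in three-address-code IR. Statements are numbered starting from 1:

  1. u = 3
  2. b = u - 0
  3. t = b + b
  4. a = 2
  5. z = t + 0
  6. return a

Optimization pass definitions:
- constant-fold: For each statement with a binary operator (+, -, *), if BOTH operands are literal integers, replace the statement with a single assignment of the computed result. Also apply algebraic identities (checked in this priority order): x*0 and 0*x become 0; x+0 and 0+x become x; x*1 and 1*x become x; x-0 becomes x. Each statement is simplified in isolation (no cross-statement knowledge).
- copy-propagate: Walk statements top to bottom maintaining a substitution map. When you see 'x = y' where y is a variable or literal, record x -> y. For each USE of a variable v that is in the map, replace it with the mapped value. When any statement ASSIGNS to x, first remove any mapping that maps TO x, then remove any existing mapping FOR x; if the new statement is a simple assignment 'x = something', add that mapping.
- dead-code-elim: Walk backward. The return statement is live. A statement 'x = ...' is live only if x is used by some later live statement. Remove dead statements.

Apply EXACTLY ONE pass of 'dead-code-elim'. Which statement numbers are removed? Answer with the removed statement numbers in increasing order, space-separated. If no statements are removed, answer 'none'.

Answer: 1 2 3 5

Derivation:
Backward liveness scan:
Stmt 1 'u = 3': DEAD (u not in live set [])
Stmt 2 'b = u - 0': DEAD (b not in live set [])
Stmt 3 't = b + b': DEAD (t not in live set [])
Stmt 4 'a = 2': KEEP (a is live); live-in = []
Stmt 5 'z = t + 0': DEAD (z not in live set ['a'])
Stmt 6 'return a': KEEP (return); live-in = ['a']
Removed statement numbers: [1, 2, 3, 5]
Surviving IR:
  a = 2
  return a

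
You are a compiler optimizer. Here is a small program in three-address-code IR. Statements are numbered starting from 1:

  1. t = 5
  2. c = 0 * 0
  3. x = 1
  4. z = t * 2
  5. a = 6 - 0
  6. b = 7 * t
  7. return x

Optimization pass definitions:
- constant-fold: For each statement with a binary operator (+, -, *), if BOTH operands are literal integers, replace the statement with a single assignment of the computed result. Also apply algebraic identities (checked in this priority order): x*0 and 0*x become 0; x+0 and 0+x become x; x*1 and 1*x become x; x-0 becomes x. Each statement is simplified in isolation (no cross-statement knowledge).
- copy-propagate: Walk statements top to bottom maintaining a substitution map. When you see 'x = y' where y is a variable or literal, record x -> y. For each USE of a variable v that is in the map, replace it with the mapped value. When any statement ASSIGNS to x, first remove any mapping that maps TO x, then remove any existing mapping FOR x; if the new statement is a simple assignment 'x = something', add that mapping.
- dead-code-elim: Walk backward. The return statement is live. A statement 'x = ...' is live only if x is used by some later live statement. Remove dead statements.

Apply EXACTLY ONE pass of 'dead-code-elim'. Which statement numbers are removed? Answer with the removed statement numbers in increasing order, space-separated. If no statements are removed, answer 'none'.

Backward liveness scan:
Stmt 1 't = 5': DEAD (t not in live set [])
Stmt 2 'c = 0 * 0': DEAD (c not in live set [])
Stmt 3 'x = 1': KEEP (x is live); live-in = []
Stmt 4 'z = t * 2': DEAD (z not in live set ['x'])
Stmt 5 'a = 6 - 0': DEAD (a not in live set ['x'])
Stmt 6 'b = 7 * t': DEAD (b not in live set ['x'])
Stmt 7 'return x': KEEP (return); live-in = ['x']
Removed statement numbers: [1, 2, 4, 5, 6]
Surviving IR:
  x = 1
  return x

Answer: 1 2 4 5 6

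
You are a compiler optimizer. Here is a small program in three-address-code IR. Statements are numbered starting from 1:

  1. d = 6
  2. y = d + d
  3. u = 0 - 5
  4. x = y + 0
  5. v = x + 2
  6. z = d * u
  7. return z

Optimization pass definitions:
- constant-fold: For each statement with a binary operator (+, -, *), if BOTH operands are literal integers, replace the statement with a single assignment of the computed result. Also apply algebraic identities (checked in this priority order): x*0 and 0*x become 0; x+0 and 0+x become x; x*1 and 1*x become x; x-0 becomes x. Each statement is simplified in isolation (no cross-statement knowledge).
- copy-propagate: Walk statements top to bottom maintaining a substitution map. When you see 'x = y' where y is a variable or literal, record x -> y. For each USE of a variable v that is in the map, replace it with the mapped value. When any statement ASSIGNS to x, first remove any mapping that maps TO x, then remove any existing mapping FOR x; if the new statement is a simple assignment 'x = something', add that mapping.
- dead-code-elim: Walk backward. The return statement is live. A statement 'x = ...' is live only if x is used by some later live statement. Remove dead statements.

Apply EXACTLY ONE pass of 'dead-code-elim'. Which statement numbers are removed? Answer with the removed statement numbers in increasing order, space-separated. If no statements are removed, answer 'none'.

Answer: 2 4 5

Derivation:
Backward liveness scan:
Stmt 1 'd = 6': KEEP (d is live); live-in = []
Stmt 2 'y = d + d': DEAD (y not in live set ['d'])
Stmt 3 'u = 0 - 5': KEEP (u is live); live-in = ['d']
Stmt 4 'x = y + 0': DEAD (x not in live set ['d', 'u'])
Stmt 5 'v = x + 2': DEAD (v not in live set ['d', 'u'])
Stmt 6 'z = d * u': KEEP (z is live); live-in = ['d', 'u']
Stmt 7 'return z': KEEP (return); live-in = ['z']
Removed statement numbers: [2, 4, 5]
Surviving IR:
  d = 6
  u = 0 - 5
  z = d * u
  return z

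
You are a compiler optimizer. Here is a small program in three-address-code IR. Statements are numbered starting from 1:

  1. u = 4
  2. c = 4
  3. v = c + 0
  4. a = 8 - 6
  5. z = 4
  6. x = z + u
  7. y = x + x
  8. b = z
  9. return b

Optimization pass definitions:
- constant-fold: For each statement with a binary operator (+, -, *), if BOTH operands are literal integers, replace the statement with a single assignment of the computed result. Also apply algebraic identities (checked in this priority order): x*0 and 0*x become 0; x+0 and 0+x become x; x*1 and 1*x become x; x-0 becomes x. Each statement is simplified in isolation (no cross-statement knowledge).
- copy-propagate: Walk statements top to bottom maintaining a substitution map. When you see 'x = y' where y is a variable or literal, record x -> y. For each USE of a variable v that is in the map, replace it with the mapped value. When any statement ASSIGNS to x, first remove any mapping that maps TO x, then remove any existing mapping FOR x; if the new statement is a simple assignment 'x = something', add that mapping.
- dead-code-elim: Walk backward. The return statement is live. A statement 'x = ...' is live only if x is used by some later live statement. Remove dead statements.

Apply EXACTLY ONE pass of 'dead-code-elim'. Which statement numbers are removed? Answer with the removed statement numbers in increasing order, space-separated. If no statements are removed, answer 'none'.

Backward liveness scan:
Stmt 1 'u = 4': DEAD (u not in live set [])
Stmt 2 'c = 4': DEAD (c not in live set [])
Stmt 3 'v = c + 0': DEAD (v not in live set [])
Stmt 4 'a = 8 - 6': DEAD (a not in live set [])
Stmt 5 'z = 4': KEEP (z is live); live-in = []
Stmt 6 'x = z + u': DEAD (x not in live set ['z'])
Stmt 7 'y = x + x': DEAD (y not in live set ['z'])
Stmt 8 'b = z': KEEP (b is live); live-in = ['z']
Stmt 9 'return b': KEEP (return); live-in = ['b']
Removed statement numbers: [1, 2, 3, 4, 6, 7]
Surviving IR:
  z = 4
  b = z
  return b

Answer: 1 2 3 4 6 7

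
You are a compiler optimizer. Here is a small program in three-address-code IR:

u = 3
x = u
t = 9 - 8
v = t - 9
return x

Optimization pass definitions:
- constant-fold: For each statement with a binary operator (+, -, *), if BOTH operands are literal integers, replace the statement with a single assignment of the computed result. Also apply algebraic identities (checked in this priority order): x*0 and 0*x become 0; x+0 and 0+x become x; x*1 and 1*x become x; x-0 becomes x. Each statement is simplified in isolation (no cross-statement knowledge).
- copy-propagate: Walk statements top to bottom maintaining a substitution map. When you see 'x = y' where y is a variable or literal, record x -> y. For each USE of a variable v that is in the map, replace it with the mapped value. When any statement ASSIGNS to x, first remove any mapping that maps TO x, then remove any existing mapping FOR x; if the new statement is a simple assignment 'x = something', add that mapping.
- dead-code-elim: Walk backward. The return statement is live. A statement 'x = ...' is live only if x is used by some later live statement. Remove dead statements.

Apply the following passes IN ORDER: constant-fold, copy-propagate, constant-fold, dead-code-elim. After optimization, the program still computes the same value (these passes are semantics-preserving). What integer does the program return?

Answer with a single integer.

Initial IR:
  u = 3
  x = u
  t = 9 - 8
  v = t - 9
  return x
After constant-fold (5 stmts):
  u = 3
  x = u
  t = 1
  v = t - 9
  return x
After copy-propagate (5 stmts):
  u = 3
  x = 3
  t = 1
  v = 1 - 9
  return 3
After constant-fold (5 stmts):
  u = 3
  x = 3
  t = 1
  v = -8
  return 3
After dead-code-elim (1 stmts):
  return 3
Evaluate:
  u = 3  =>  u = 3
  x = u  =>  x = 3
  t = 9 - 8  =>  t = 1
  v = t - 9  =>  v = -8
  return x = 3

Answer: 3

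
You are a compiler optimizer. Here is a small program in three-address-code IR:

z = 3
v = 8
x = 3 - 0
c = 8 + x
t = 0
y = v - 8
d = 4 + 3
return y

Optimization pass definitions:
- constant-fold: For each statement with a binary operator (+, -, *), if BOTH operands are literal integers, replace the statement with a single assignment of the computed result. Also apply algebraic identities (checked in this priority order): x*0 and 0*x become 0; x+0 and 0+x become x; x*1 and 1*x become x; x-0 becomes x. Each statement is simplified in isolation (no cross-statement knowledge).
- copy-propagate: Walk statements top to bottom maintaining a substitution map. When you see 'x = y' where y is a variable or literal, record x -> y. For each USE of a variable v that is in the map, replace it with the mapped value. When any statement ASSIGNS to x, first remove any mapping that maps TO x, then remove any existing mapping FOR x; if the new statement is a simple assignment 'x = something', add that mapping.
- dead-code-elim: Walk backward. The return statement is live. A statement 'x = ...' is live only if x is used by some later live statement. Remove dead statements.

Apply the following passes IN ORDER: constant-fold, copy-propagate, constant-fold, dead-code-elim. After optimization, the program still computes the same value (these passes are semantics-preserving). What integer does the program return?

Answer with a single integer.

Initial IR:
  z = 3
  v = 8
  x = 3 - 0
  c = 8 + x
  t = 0
  y = v - 8
  d = 4 + 3
  return y
After constant-fold (8 stmts):
  z = 3
  v = 8
  x = 3
  c = 8 + x
  t = 0
  y = v - 8
  d = 7
  return y
After copy-propagate (8 stmts):
  z = 3
  v = 8
  x = 3
  c = 8 + 3
  t = 0
  y = 8 - 8
  d = 7
  return y
After constant-fold (8 stmts):
  z = 3
  v = 8
  x = 3
  c = 11
  t = 0
  y = 0
  d = 7
  return y
After dead-code-elim (2 stmts):
  y = 0
  return y
Evaluate:
  z = 3  =>  z = 3
  v = 8  =>  v = 8
  x = 3 - 0  =>  x = 3
  c = 8 + x  =>  c = 11
  t = 0  =>  t = 0
  y = v - 8  =>  y = 0
  d = 4 + 3  =>  d = 7
  return y = 0

Answer: 0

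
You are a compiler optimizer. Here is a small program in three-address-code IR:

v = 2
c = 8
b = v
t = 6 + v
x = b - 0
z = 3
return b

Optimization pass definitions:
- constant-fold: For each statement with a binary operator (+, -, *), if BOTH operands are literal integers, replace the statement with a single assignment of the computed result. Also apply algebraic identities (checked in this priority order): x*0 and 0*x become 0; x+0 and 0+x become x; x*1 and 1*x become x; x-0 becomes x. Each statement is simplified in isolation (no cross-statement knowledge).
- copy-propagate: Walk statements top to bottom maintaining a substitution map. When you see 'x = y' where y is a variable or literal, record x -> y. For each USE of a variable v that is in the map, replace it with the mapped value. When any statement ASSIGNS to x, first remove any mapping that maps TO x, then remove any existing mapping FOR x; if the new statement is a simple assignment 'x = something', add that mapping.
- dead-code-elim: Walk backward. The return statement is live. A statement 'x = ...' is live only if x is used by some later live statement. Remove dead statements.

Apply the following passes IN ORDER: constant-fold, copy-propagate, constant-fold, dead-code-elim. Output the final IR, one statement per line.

Initial IR:
  v = 2
  c = 8
  b = v
  t = 6 + v
  x = b - 0
  z = 3
  return b
After constant-fold (7 stmts):
  v = 2
  c = 8
  b = v
  t = 6 + v
  x = b
  z = 3
  return b
After copy-propagate (7 stmts):
  v = 2
  c = 8
  b = 2
  t = 6 + 2
  x = 2
  z = 3
  return 2
After constant-fold (7 stmts):
  v = 2
  c = 8
  b = 2
  t = 8
  x = 2
  z = 3
  return 2
After dead-code-elim (1 stmts):
  return 2

Answer: return 2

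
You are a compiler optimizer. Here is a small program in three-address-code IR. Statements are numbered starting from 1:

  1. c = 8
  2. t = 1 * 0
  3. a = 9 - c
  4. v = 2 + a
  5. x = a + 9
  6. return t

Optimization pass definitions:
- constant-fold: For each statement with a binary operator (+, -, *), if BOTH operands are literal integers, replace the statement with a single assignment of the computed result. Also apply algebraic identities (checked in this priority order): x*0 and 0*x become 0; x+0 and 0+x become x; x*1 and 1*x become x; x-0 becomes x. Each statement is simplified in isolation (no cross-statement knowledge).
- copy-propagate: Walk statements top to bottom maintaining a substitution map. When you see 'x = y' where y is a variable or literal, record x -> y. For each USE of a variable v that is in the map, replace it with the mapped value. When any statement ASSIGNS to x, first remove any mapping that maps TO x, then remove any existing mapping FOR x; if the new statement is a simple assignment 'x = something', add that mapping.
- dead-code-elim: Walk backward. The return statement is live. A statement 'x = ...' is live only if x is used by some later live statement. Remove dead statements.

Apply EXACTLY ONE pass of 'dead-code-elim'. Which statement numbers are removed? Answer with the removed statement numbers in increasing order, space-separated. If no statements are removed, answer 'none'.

Answer: 1 3 4 5

Derivation:
Backward liveness scan:
Stmt 1 'c = 8': DEAD (c not in live set [])
Stmt 2 't = 1 * 0': KEEP (t is live); live-in = []
Stmt 3 'a = 9 - c': DEAD (a not in live set ['t'])
Stmt 4 'v = 2 + a': DEAD (v not in live set ['t'])
Stmt 5 'x = a + 9': DEAD (x not in live set ['t'])
Stmt 6 'return t': KEEP (return); live-in = ['t']
Removed statement numbers: [1, 3, 4, 5]
Surviving IR:
  t = 1 * 0
  return t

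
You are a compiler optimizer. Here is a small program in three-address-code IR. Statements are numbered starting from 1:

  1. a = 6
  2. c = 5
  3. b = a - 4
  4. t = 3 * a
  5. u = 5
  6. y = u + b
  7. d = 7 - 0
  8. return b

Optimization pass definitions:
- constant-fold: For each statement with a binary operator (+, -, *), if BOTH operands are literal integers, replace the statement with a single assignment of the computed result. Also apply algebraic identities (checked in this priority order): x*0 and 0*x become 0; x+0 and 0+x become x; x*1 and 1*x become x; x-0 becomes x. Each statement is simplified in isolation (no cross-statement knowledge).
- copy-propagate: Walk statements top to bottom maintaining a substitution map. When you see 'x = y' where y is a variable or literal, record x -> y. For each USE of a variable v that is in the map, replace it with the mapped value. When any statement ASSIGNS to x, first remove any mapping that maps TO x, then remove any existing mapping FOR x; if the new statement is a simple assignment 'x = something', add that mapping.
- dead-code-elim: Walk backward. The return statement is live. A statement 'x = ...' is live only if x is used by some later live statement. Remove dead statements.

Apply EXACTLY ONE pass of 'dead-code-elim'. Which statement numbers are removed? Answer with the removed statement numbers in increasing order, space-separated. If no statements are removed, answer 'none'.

Backward liveness scan:
Stmt 1 'a = 6': KEEP (a is live); live-in = []
Stmt 2 'c = 5': DEAD (c not in live set ['a'])
Stmt 3 'b = a - 4': KEEP (b is live); live-in = ['a']
Stmt 4 't = 3 * a': DEAD (t not in live set ['b'])
Stmt 5 'u = 5': DEAD (u not in live set ['b'])
Stmt 6 'y = u + b': DEAD (y not in live set ['b'])
Stmt 7 'd = 7 - 0': DEAD (d not in live set ['b'])
Stmt 8 'return b': KEEP (return); live-in = ['b']
Removed statement numbers: [2, 4, 5, 6, 7]
Surviving IR:
  a = 6
  b = a - 4
  return b

Answer: 2 4 5 6 7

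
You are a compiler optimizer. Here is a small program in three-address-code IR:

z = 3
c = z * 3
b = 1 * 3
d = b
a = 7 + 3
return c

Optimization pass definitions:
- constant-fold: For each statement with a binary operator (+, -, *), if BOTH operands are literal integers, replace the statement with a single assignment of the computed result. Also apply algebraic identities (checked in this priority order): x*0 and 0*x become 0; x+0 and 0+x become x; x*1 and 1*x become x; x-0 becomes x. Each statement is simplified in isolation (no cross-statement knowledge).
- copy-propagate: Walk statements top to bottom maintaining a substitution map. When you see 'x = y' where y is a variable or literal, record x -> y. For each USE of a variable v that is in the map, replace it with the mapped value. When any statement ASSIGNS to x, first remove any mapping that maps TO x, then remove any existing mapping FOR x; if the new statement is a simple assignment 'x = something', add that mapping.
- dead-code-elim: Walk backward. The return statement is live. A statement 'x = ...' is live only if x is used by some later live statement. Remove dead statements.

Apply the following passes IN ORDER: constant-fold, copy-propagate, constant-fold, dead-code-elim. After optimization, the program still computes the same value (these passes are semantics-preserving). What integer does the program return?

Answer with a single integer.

Answer: 9

Derivation:
Initial IR:
  z = 3
  c = z * 3
  b = 1 * 3
  d = b
  a = 7 + 3
  return c
After constant-fold (6 stmts):
  z = 3
  c = z * 3
  b = 3
  d = b
  a = 10
  return c
After copy-propagate (6 stmts):
  z = 3
  c = 3 * 3
  b = 3
  d = 3
  a = 10
  return c
After constant-fold (6 stmts):
  z = 3
  c = 9
  b = 3
  d = 3
  a = 10
  return c
After dead-code-elim (2 stmts):
  c = 9
  return c
Evaluate:
  z = 3  =>  z = 3
  c = z * 3  =>  c = 9
  b = 1 * 3  =>  b = 3
  d = b  =>  d = 3
  a = 7 + 3  =>  a = 10
  return c = 9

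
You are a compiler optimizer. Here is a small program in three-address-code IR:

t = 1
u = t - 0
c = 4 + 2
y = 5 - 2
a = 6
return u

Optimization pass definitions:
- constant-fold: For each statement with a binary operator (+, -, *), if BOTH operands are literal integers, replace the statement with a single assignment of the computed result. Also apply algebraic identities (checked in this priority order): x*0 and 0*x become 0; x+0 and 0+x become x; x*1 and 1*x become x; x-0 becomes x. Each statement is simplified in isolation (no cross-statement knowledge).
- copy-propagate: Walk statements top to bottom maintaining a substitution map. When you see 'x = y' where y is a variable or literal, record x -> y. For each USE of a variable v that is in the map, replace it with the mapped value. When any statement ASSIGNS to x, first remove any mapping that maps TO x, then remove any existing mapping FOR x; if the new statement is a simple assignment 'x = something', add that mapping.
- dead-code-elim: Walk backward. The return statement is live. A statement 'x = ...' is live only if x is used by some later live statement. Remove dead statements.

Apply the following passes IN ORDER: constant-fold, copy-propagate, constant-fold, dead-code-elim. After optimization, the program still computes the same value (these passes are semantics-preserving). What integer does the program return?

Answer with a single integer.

Answer: 1

Derivation:
Initial IR:
  t = 1
  u = t - 0
  c = 4 + 2
  y = 5 - 2
  a = 6
  return u
After constant-fold (6 stmts):
  t = 1
  u = t
  c = 6
  y = 3
  a = 6
  return u
After copy-propagate (6 stmts):
  t = 1
  u = 1
  c = 6
  y = 3
  a = 6
  return 1
After constant-fold (6 stmts):
  t = 1
  u = 1
  c = 6
  y = 3
  a = 6
  return 1
After dead-code-elim (1 stmts):
  return 1
Evaluate:
  t = 1  =>  t = 1
  u = t - 0  =>  u = 1
  c = 4 + 2  =>  c = 6
  y = 5 - 2  =>  y = 3
  a = 6  =>  a = 6
  return u = 1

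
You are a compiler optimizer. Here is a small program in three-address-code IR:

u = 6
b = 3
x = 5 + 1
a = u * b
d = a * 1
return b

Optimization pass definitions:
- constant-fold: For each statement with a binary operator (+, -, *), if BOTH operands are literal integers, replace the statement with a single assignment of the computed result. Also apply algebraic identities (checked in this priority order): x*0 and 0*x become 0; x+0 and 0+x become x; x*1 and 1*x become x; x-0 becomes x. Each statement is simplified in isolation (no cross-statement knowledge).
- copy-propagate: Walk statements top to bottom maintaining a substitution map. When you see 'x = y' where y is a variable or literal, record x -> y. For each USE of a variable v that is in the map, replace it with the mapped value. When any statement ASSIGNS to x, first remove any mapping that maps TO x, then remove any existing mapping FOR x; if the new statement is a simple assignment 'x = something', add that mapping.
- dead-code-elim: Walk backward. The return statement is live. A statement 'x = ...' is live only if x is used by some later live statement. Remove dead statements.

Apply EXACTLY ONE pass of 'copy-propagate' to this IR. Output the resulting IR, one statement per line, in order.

Answer: u = 6
b = 3
x = 5 + 1
a = 6 * 3
d = a * 1
return 3

Derivation:
Applying copy-propagate statement-by-statement:
  [1] u = 6  (unchanged)
  [2] b = 3  (unchanged)
  [3] x = 5 + 1  (unchanged)
  [4] a = u * b  -> a = 6 * 3
  [5] d = a * 1  (unchanged)
  [6] return b  -> return 3
Result (6 stmts):
  u = 6
  b = 3
  x = 5 + 1
  a = 6 * 3
  d = a * 1
  return 3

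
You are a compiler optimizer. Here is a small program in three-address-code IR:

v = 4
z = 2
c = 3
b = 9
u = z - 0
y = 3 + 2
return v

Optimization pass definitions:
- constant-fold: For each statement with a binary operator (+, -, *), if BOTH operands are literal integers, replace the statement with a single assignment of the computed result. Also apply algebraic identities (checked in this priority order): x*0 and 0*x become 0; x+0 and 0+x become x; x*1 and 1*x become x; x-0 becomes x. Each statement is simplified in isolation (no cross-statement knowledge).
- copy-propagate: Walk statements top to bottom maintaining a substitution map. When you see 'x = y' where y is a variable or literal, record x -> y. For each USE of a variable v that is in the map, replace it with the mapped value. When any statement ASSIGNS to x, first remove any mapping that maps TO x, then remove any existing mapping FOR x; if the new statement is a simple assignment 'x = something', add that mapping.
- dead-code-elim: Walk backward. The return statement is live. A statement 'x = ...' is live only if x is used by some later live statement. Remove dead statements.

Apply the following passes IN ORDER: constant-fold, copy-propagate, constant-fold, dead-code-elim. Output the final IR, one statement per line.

Initial IR:
  v = 4
  z = 2
  c = 3
  b = 9
  u = z - 0
  y = 3 + 2
  return v
After constant-fold (7 stmts):
  v = 4
  z = 2
  c = 3
  b = 9
  u = z
  y = 5
  return v
After copy-propagate (7 stmts):
  v = 4
  z = 2
  c = 3
  b = 9
  u = 2
  y = 5
  return 4
After constant-fold (7 stmts):
  v = 4
  z = 2
  c = 3
  b = 9
  u = 2
  y = 5
  return 4
After dead-code-elim (1 stmts):
  return 4

Answer: return 4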